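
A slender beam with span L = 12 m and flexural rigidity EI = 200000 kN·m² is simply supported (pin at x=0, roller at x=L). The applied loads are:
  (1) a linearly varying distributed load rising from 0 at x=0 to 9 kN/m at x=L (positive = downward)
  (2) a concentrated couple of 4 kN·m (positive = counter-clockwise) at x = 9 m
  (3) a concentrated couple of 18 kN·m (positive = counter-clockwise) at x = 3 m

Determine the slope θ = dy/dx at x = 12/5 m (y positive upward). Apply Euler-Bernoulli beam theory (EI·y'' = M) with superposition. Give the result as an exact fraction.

Load 1 — triangular load w₀=9 kN/m (0→w₀ over full span):
  θ_1 = -w₀(7L⁴-30L²x²+15x⁴)/(360LEI) = -9·(7·12⁴-30·12²·(12/5)²+15·(12/5)⁴)/(360·12·200000) = -2457/1953125 rad
Load 2 — applied couple M₀=4 kN·m at a=9 m (b=L-a=3):
  θ_2 = (M₀x²/(2L)+C₁)/EI  [x≤a] with C₁=M₀(3b²-L²)/(6L)=-13/2 = (4·(12/5)²/(2·12)+(-13/2))/200000 = -277/10000000 rad
Load 3 — applied couple M₀=18 kN·m at a=3 m (b=L-a=9):
  θ_3 = (M₀x²/(2L)+C₁)/EI  [x≤a] with C₁=M₀(3b²-L²)/(6L)=99/4 = (18·(12/5)²/(2·12)+(99/4))/200000 = 2907/20000000 rad
Superposition: θ = Σ θ_i = -570167/500000000 rad ≈ -0.001140 rad

θ(12/5) = -570167/500000000 rad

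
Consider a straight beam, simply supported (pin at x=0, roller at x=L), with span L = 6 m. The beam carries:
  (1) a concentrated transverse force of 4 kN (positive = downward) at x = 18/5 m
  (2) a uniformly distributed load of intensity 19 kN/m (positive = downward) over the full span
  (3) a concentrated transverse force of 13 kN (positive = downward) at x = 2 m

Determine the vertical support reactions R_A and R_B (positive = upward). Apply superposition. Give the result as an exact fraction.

R_A = 1009/15 kN, R_B = 956/15 kN

Load 1 — point force P=4 kN at a=18/5 m (b=L-a=12/5):
  R_A = Pb/L = 4·(12/5)/6 = 8/5 kN
  R_B = Pa/L = 4·(18/5)/6 = 12/5 kN
Load 2 — uniform load w=19 kN/m over full span:
  R_A = wL/2 = 19·6/2 = 57 kN
  R_B = wL/2 = 19·6/2 = 57 kN
Load 3 — point force P=13 kN at a=2 m (b=L-a=4):
  R_A = Pb/L = 13·4/6 = 26/3 kN
  R_B = Pa/L = 13·2/6 = 13/3 kN
Superposition: R_A = 1009/15 kN, R_B = 956/15 kN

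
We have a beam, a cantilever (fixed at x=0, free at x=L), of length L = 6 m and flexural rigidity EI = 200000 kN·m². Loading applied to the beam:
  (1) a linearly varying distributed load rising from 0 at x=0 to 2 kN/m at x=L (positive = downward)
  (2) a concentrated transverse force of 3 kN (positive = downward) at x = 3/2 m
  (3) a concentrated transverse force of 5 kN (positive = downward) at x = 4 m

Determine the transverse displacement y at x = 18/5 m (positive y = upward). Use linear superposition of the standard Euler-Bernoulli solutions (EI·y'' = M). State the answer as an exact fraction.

Load 1 — triangular load w₀=2 kN/m (0→w₀ over full span):
  y_1 = (w₀Lx³/12-w₀L²x²/6-w₀x⁵/(120L))/EI = (2·6·(18/5)³/12-2·6²·(18/5)²/6-2·(18/5)⁵/(120·6))/200000 = -431811/781250000 m
Load 2 — point force P=3 kN at a=3/2 m (b=L-a=9/2):
  y_2 = -Pa²(3x-a)/(6EI)  [x>a] = -3·(3/2)²·(3·(18/5)-(3/2))/(6·200000) = -837/16000000 m
Load 3 — point force P=5 kN at a=4 m (b=L-a=2):
  y_3 = -Px²(3a-x)/(6EI)  [x≤a] = -5·(18/5)²·(3·4-(18/5))/(6·200000) = -567/1250000 m
Superposition: y = Σ y_i = -52931529/50000000000 m ≈ -0.001059 m

y(18/5) = -52931529/50000000000 m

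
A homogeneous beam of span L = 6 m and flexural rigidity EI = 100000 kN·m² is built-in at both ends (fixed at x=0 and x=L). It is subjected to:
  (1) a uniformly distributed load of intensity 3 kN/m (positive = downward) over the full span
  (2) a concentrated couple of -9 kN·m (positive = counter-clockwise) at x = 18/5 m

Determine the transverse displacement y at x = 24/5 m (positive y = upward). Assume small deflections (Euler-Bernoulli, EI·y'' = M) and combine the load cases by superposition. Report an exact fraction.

y(24/5) = -6723/156250000 m

Load 1 — uniform load w=3 kN/m over full span:
  y_1 = -wx²(L-x)²/(24EI) = -3·(24/5)²·(6-(24/5))²/(24·100000) = -81/1953125 m
Load 2 — applied couple M₀=-9 kN·m at a=18/5 m (b=L-a=12/5):
  y_2 = (R_Ax³/6 - M_Ax²/2 - M₀(x-a)²/2)/EI  [x>a] with R_A=-54/25, M_A=-72/25 = ((-54/25)·(24/5)³/6 - (-72/25)·(24/5)²/2 - (-9)·((24/5)-(18/5))²/2)/100000 = -243/156250000 m
Superposition: y = Σ y_i = -6723/156250000 m ≈ -0.000043 m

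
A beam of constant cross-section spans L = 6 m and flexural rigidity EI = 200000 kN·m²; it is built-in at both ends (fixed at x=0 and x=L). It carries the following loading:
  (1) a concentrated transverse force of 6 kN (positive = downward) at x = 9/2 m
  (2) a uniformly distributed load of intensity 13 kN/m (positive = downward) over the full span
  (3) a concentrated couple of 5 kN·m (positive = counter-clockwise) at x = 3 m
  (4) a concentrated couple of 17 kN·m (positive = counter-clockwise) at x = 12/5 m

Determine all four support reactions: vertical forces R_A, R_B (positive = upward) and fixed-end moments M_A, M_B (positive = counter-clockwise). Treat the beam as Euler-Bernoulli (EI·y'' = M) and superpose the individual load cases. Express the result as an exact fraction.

R_A = 18107/400 kN, M_A = 17591/400 kN·m, R_B = 15493/400 kN, M_B = -14949/400 kN·m

Load 1 — point force P=6 kN at a=9/2 m (b=L-a=3/2):
  R_A = Pb²(3a+b)/L³ = 6·(3/2)²·(3·(9/2)+(3/2))/6³ = 15/16 kN
  M_A = Pab²/L² = 6·(9/2)·(3/2)²/6² = 27/16 kN·m
  R_B = Pa²(a+3b)/L³ = 6·(9/2)²·((9/2)+3·(3/2))/6³ = 81/16 kN
  M_B = -Pa²b/L² = -6·(9/2)²·(3/2)/6² = -81/16 kN·m
Load 2 — uniform load w=13 kN/m over full span:
  R_A = wL/2 = 13·6/2 = 39 kN
  M_A = wL²/12 = 13·6²/12 = 39 kN·m
  R_B = wL/2 = 13·6/2 = 39 kN
  M_B = -wL²/12 = -13·6²/12 = -39 kN·m
Load 3 — applied couple M₀=5 kN·m at a=3 m (b=L-a=3):
  R_A = 6M₀ab/L³ = 6·5·3·3/6³ = 5/4 kN
  M_A = M₀b(2a-b)/L² = 5·3·(2·3-3)/6² = 5/4 kN·m
  R_B = -6M₀ab/L³ = -6·5·3·3/6³ = -5/4 kN
  M_B = M₀a(2b-a)/L² = 5·3·(2·3-3)/6² = 5/4 kN·m
Load 4 — applied couple M₀=17 kN·m at a=12/5 m (b=L-a=18/5):
  R_A = 6M₀ab/L³ = 6·17·(12/5)·(18/5)/6³ = 102/25 kN
  M_A = M₀b(2a-b)/L² = 17·(18/5)·(2·(12/5)-(18/5))/6² = 51/25 kN·m
  R_B = -6M₀ab/L³ = -6·17·(12/5)·(18/5)/6³ = -102/25 kN
  M_B = M₀a(2b-a)/L² = 17·(12/5)·(2·(18/5)-(12/5))/6² = 136/25 kN·m
Superposition: R_A = 18107/400 kN, M_A = 17591/400 kN·m, R_B = 15493/400 kN, M_B = -14949/400 kN·m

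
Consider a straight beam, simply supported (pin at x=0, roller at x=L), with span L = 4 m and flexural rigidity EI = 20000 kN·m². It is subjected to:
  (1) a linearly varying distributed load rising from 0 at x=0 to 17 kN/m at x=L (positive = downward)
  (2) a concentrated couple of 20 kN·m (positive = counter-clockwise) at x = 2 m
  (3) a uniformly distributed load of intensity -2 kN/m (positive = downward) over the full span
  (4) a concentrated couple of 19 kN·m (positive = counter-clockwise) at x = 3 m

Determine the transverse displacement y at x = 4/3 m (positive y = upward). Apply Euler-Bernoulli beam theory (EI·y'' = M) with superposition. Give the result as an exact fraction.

Load 1 — triangular load w₀=17 kN/m (0→w₀ over full span):
  y_1 = -w₀x(7L⁴-10L²x²+3x⁴)/(360LEI) = -17·(4/3)·(7·4⁴-10·4²·(4/3)²+3·(4/3)⁴)/(360·4·20000) = -544/455625 m
Load 2 — applied couple M₀=20 kN·m at a=2 m (b=L-a=2):
  y_2 = (M₀x³/(6L)+C₁x)/EI  [x≤a] with C₁=M₀(3b²-L²)/(6L)=-10/3 = (20·(4/3)³/(6·4)+(-10/3)·(4/3))/20000 = -1/8100 m
Load 3 — uniform load w=-2 kN/m over full span:
  y_3 = -wx(L³-2Lx²+x³)/(24EI) = -(-2)·(4/3)·(4³-2·4·(4/3)²+(4/3)³)/(24·20000) = 44/151875 m
Load 4 — applied couple M₀=19 kN·m at a=3 m (b=L-a=1):
  y_4 = (M₀x³/(6L)+C₁x)/EI  [x≤a] with C₁=M₀(3b²-L²)/(6L)=-247/24 = (19·(4/3)³/(6·4)+(-247/24)·(4/3))/20000 = -1919/3240000 m
Superposition: y = Σ y_i = -47239/29160000 m ≈ -0.001620 m

y(4/3) = -47239/29160000 m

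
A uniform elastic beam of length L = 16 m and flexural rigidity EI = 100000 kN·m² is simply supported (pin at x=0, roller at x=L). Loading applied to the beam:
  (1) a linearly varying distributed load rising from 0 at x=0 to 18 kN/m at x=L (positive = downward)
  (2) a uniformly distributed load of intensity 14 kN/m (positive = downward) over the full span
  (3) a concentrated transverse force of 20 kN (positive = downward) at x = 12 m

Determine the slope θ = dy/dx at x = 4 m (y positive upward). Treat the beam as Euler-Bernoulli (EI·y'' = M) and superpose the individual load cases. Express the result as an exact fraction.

θ(4) = -10741/375000 rad

Load 1 — triangular load w₀=18 kN/m (0→w₀ over full span):
  θ_1 = -w₀(7L⁴-30L²x²+15x⁴)/(360LEI) = -18·(7·16⁴-30·16²·4²+15·4⁴)/(360·16·100000) = -1327/125000 rad
Load 2 — uniform load w=14 kN/m over full span:
  θ_2 = -w(L³-6Lx²+4x³)/(24EI) = -14·(16³-6·16·4²+4·4³)/(24·100000) = -154/9375 rad
Load 3 — point force P=20 kN at a=12 m (b=L-a=4):
  θ_3 = -Pb(L²-b²-3x²)/(6LEI)  [x≤a] = -20·4·(16²-4²-3·4²)/(6·16·100000) = -1/625 rad
Superposition: θ = Σ θ_i = -10741/375000 rad ≈ -0.028643 rad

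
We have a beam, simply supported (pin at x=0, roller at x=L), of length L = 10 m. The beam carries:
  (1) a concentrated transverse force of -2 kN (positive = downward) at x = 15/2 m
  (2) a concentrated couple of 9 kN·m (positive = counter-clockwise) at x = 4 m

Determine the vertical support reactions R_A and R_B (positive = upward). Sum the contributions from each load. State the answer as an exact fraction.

Load 1 — point force P=-2 kN at a=15/2 m (b=L-a=5/2):
  R_A = Pb/L = (-2)·(5/2)/10 = -1/2 kN
  R_B = Pa/L = (-2)·(15/2)/10 = -3/2 kN
Load 2 — applied couple M₀=9 kN·m at a=4 m (b=L-a=6):
  R_A = M₀/L = 9/10 kN
  R_B = -M₀/L = -9/10 kN
Superposition: R_A = 2/5 kN, R_B = -12/5 kN

R_A = 2/5 kN, R_B = -12/5 kN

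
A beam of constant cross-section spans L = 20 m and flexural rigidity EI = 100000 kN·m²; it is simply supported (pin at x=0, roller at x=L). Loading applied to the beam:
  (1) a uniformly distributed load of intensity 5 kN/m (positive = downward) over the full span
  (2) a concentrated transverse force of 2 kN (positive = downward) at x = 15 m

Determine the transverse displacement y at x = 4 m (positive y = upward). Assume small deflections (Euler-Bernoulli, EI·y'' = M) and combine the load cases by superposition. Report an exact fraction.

y(4) = -18919/300000 m

Load 1 — uniform load w=5 kN/m over full span:
  y_1 = -wx(L³-2Lx²+x³)/(24EI) = -5·4·(20³-2·20·4²+4³)/(24·100000) = -116/1875 m
Load 2 — point force P=2 kN at a=15 m (b=L-a=5):
  y_2 = -Pbx(L²-b²-x²)/(6LEI)  [x≤a] = -2·5·4·(20²-5²-4²)/(6·20·100000) = -359/300000 m
Superposition: y = Σ y_i = -18919/300000 m ≈ -0.063063 m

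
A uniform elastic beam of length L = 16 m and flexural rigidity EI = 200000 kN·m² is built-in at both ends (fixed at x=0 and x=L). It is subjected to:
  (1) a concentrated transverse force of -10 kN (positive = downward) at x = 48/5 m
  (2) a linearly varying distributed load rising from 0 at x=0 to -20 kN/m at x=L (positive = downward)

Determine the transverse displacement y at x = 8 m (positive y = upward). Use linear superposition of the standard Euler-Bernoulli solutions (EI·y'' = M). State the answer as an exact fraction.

y(8) = 2224/234375 m

Load 1 — point force P=-10 kN at a=48/5 m (b=L-a=32/5):
  y_1 = -Pb²x²(3aL-(3a+b)x)/(6L³EI)  [x≤a] = -(-10)·(32/5)²·8²·(3·(48/5)·16-(3·(48/5)+(32/5))·8)/(6·16³·200000) = 224/234375 m
Load 2 — triangular load w₀=-20 kN/m (0→w₀ over full span):
  y_2 = -w₀x²(L-x)²(x+2L)/(120LEI) = -(-20)·8²·(16-8)²·(8+2·16)/(120·16·200000) = 16/1875 m
Superposition: y = Σ y_i = 2224/234375 m ≈ 0.009489 m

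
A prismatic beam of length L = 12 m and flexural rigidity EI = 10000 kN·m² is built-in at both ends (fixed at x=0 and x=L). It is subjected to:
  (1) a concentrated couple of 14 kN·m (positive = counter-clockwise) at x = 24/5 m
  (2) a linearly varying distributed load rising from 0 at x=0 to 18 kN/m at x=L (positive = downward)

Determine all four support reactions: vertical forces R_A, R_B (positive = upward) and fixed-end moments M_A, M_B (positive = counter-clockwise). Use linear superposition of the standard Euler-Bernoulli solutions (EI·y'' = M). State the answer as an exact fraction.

Load 1 — applied couple M₀=14 kN·m at a=24/5 m (b=L-a=36/5):
  R_A = 6M₀ab/L³ = 6·14·(24/5)·(36/5)/12³ = 42/25 kN
  M_A = M₀b(2a-b)/L² = 14·(36/5)·(2·(24/5)-(36/5))/12² = 42/25 kN·m
  R_B = -6M₀ab/L³ = -6·14·(24/5)·(36/5)/12³ = -42/25 kN
  M_B = M₀a(2b-a)/L² = 14·(24/5)·(2·(36/5)-(24/5))/12² = 112/25 kN·m
Load 2 — triangular load w₀=18 kN/m (0→w₀ over full span):
  R_A = 3w₀L/20 = 3·18·12/20 = 162/5 kN
  M_A = w₀L²/30 = 18·12²/30 = 432/5 kN·m
  R_B = 7w₀L/20 = 7·18·12/20 = 378/5 kN
  M_B = -w₀L²/20 = -18·12²/20 = -648/5 kN·m
Superposition: R_A = 852/25 kN, M_A = 2202/25 kN·m, R_B = 1848/25 kN, M_B = -3128/25 kN·m

R_A = 852/25 kN, M_A = 2202/25 kN·m, R_B = 1848/25 kN, M_B = -3128/25 kN·m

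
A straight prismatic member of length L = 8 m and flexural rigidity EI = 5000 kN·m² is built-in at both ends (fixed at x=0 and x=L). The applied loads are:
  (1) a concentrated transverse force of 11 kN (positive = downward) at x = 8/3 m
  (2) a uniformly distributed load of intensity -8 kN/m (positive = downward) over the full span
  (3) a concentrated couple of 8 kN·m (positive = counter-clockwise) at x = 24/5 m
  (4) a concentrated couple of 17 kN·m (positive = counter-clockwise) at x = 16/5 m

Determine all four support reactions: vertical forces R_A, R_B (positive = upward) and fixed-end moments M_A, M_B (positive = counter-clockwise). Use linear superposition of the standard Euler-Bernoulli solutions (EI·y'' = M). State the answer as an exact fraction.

R_A = -1045/54 kN, M_A = -3379/135 kN·m, R_B = -1817/54 kN, M_B = 5744/135 kN·m

Load 1 — point force P=11 kN at a=8/3 m (b=L-a=16/3):
  R_A = Pb²(3a+b)/L³ = 11·(16/3)²·(3·(8/3)+(16/3))/8³ = 220/27 kN
  M_A = Pab²/L² = 11·(8/3)·(16/3)²/8² = 352/27 kN·m
  R_B = Pa²(a+3b)/L³ = 11·(8/3)²·((8/3)+3·(16/3))/8³ = 77/27 kN
  M_B = -Pa²b/L² = -11·(8/3)²·(16/3)/8² = -176/27 kN·m
Load 2 — uniform load w=-8 kN/m over full span:
  R_A = wL/2 = (-8)·8/2 = -32 kN
  M_A = wL²/12 = (-8)·8²/12 = -128/3 kN·m
  R_B = wL/2 = (-8)·8/2 = -32 kN
  M_B = -wL²/12 = -(-8)·8²/12 = 128/3 kN·m
Load 3 — applied couple M₀=8 kN·m at a=24/5 m (b=L-a=16/5):
  R_A = 6M₀ab/L³ = 6·8·(24/5)·(16/5)/8³ = 36/25 kN
  M_A = M₀b(2a-b)/L² = 8·(16/5)·(2·(24/5)-(16/5))/8² = 64/25 kN·m
  R_B = -6M₀ab/L³ = -6·8·(24/5)·(16/5)/8³ = -36/25 kN
  M_B = M₀a(2b-a)/L² = 8·(24/5)·(2·(16/5)-(24/5))/8² = 24/25 kN·m
Load 4 — applied couple M₀=17 kN·m at a=16/5 m (b=L-a=24/5):
  R_A = 6M₀ab/L³ = 6·17·(16/5)·(24/5)/8³ = 153/50 kN
  M_A = M₀b(2a-b)/L² = 17·(24/5)·(2·(16/5)-(24/5))/8² = 51/25 kN·m
  R_B = -6M₀ab/L³ = -6·17·(16/5)·(24/5)/8³ = -153/50 kN
  M_B = M₀a(2b-a)/L² = 17·(16/5)·(2·(24/5)-(16/5))/8² = 136/25 kN·m
Superposition: R_A = -1045/54 kN, M_A = -3379/135 kN·m, R_B = -1817/54 kN, M_B = 5744/135 kN·m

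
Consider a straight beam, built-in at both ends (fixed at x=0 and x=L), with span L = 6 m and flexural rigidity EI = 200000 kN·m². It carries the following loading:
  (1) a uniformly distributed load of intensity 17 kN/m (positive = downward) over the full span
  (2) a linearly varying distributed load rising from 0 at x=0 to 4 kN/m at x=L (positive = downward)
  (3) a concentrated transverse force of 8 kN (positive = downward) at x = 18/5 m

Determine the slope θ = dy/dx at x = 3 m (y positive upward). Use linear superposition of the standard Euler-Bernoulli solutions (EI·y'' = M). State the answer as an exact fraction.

Load 1 — uniform load w=17 kN/m over full span:
  θ_1 = -wx(L-x)(L-2x)/(12EI) = -17·3·(6-3)·(6-2·3)/(12·200000) = 0 rad
Load 2 — triangular load w₀=4 kN/m (0→w₀ over full span):
  θ_2 = -w₀(2x(L-x)(L-2x)(x+2L)+x²(L-x)²)/(120LEI) = -4·(2·3·(6-3)·(6-2·3)·(3+2·6)+3²·(6-3)²)/(120·6·200000) = -9/4000000 rad
Load 3 — point force P=8 kN at a=18/5 m (b=L-a=12/5):
  θ_3 = -Pb²x(2aL-(3a+b)x)/(2L³EI)  [x≤a] = -8·(12/5)²·3·(2·(18/5)·6-(3·(18/5)+(12/5))·3)/(2·6³·200000) = -9/1562500 rad
Superposition: θ = Σ θ_i = -801/100000000 rad ≈ -0.000008 rad

θ(3) = -801/100000000 rad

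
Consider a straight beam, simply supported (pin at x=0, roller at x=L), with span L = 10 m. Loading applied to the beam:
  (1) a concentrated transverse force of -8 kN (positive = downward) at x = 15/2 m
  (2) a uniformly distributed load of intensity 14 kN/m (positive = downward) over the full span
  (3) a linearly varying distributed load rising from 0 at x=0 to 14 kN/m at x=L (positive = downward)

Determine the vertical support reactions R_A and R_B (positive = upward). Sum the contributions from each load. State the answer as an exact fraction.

R_A = 274/3 kN, R_B = 332/3 kN

Load 1 — point force P=-8 kN at a=15/2 m (b=L-a=5/2):
  R_A = Pb/L = (-8)·(5/2)/10 = -2 kN
  R_B = Pa/L = (-8)·(15/2)/10 = -6 kN
Load 2 — uniform load w=14 kN/m over full span:
  R_A = wL/2 = 14·10/2 = 70 kN
  R_B = wL/2 = 14·10/2 = 70 kN
Load 3 — triangular load w₀=14 kN/m (0→w₀ over full span):
  R_A = w₀L/6 = 14·10/6 = 70/3 kN
  R_B = w₀L/3 = 14·10/3 = 140/3 kN
Superposition: R_A = 274/3 kN, R_B = 332/3 kN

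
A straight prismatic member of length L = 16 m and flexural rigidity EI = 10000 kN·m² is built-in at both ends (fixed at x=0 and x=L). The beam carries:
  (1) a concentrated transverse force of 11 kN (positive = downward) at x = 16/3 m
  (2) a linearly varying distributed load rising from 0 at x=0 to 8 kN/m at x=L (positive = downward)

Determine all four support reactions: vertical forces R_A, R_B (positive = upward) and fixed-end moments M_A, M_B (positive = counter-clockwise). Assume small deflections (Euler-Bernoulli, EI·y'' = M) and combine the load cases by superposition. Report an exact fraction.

Load 1 — point force P=11 kN at a=16/3 m (b=L-a=32/3):
  R_A = Pb²(3a+b)/L³ = 11·(32/3)²·(3·(16/3)+(32/3))/16³ = 220/27 kN
  M_A = Pab²/L² = 11·(16/3)·(32/3)²/16² = 704/27 kN·m
  R_B = Pa²(a+3b)/L³ = 11·(16/3)²·((16/3)+3·(32/3))/16³ = 77/27 kN
  M_B = -Pa²b/L² = -11·(16/3)²·(32/3)/16² = -352/27 kN·m
Load 2 — triangular load w₀=8 kN/m (0→w₀ over full span):
  R_A = 3w₀L/20 = 3·8·16/20 = 96/5 kN
  M_A = w₀L²/30 = 8·16²/30 = 1024/15 kN·m
  R_B = 7w₀L/20 = 7·8·16/20 = 224/5 kN
  M_B = -w₀L²/20 = -8·16²/20 = -512/5 kN·m
Superposition: R_A = 3692/135 kN, M_A = 12736/135 kN·m, R_B = 6433/135 kN, M_B = -15584/135 kN·m

R_A = 3692/135 kN, M_A = 12736/135 kN·m, R_B = 6433/135 kN, M_B = -15584/135 kN·m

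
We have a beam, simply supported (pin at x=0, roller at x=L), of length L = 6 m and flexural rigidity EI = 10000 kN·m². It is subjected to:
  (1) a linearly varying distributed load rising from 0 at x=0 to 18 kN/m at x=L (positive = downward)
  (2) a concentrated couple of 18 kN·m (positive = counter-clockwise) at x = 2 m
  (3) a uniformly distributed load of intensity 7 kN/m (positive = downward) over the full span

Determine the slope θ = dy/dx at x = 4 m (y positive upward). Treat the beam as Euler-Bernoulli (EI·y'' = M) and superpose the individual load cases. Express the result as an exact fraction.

Load 1 — triangular load w₀=18 kN/m (0→w₀ over full span):
  θ_1 = -w₀(7L⁴-30L²x²+15x⁴)/(360LEI) = -18·(7·6⁴-30·6²·4²+15·4⁴)/(360·6·10000) = 91/25000 rad
Load 2 — applied couple M₀=18 kN·m at a=2 m (b=L-a=4):
  θ_2 = (M₀x²/(2L)-M₀(x-a)+C₁)/EI  [x>a] with C₁=M₀(3b²-L²)/(6L)=6 = (18·4²/(2·6)-18·(4-2)+6)/10000 = -3/5000 rad
Load 3 — uniform load w=7 kN/m over full span:
  θ_3 = -w(L³-6Lx²+4x³)/(24EI) = -7·(6³-6·6·4²+4·4³)/(24·10000) = 91/30000 rad
Superposition: θ = Σ θ_i = 911/150000 rad ≈ 0.006073 rad

θ(4) = 911/150000 rad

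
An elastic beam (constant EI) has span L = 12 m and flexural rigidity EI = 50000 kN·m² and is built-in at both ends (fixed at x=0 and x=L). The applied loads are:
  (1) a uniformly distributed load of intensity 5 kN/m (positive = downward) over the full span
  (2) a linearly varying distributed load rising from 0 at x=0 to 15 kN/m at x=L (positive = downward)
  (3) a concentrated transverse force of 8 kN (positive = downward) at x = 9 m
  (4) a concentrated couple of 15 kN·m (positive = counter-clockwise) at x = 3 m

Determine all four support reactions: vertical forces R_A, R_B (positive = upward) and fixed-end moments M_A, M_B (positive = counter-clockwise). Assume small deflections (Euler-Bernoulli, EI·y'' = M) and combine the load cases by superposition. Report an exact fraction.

Load 1 — uniform load w=5 kN/m over full span:
  R_A = wL/2 = 5·12/2 = 30 kN
  M_A = wL²/12 = 5·12²/12 = 60 kN·m
  R_B = wL/2 = 5·12/2 = 30 kN
  M_B = -wL²/12 = -5·12²/12 = -60 kN·m
Load 2 — triangular load w₀=15 kN/m (0→w₀ over full span):
  R_A = 3w₀L/20 = 3·15·12/20 = 27 kN
  M_A = w₀L²/30 = 15·12²/30 = 72 kN·m
  R_B = 7w₀L/20 = 7·15·12/20 = 63 kN
  M_B = -w₀L²/20 = -15·12²/20 = -108 kN·m
Load 3 — point force P=8 kN at a=9 m (b=L-a=3):
  R_A = Pb²(3a+b)/L³ = 8·3²·(3·9+3)/12³ = 5/4 kN
  M_A = Pab²/L² = 8·9·3²/12² = 9/2 kN·m
  R_B = Pa²(a+3b)/L³ = 8·9²·(9+3·3)/12³ = 27/4 kN
  M_B = -Pa²b/L² = -8·9²·3/12² = -27/2 kN·m
Load 4 — applied couple M₀=15 kN·m at a=3 m (b=L-a=9):
  R_A = 6M₀ab/L³ = 6·15·3·9/12³ = 45/32 kN
  M_A = M₀b(2a-b)/L² = 15·9·(2·3-9)/12² = -45/16 kN·m
  R_B = -6M₀ab/L³ = -6·15·3·9/12³ = -45/32 kN
  M_B = M₀a(2b-a)/L² = 15·3·(2·9-3)/12² = 75/16 kN·m
Superposition: R_A = 1909/32 kN, M_A = 2139/16 kN·m, R_B = 3147/32 kN, M_B = -2829/16 kN·m

R_A = 1909/32 kN, M_A = 2139/16 kN·m, R_B = 3147/32 kN, M_B = -2829/16 kN·m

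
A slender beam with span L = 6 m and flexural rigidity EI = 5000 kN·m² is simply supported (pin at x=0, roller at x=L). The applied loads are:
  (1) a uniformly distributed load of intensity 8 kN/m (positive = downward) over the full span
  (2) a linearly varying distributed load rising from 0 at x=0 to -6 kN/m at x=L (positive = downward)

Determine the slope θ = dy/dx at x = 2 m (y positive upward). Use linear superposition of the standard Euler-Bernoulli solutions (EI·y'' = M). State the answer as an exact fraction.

θ(2) = -13/3125 rad

Load 1 — uniform load w=8 kN/m over full span:
  θ_1 = -w(L³-6Lx²+4x³)/(24EI) = -8·(6³-6·6·2²+4·2³)/(24·5000) = -13/1875 rad
Load 2 — triangular load w₀=-6 kN/m (0→w₀ over full span):
  θ_2 = -w₀(7L⁴-30L²x²+15x⁴)/(360LEI) = -(-6)·(7·6⁴-30·6²·2²+15·2⁴)/(360·6·5000) = 26/9375 rad
Superposition: θ = Σ θ_i = -13/3125 rad ≈ -0.004160 rad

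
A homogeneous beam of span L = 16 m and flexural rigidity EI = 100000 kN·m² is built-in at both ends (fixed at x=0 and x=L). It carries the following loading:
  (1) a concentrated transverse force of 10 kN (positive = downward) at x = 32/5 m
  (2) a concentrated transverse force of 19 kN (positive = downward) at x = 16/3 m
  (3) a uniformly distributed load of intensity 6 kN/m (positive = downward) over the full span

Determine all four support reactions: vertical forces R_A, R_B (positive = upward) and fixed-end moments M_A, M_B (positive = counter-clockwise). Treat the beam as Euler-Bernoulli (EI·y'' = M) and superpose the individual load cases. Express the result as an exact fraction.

Load 1 — point force P=10 kN at a=32/5 m (b=L-a=48/5):
  R_A = Pb²(3a+b)/L³ = 10·(48/5)²·(3·(32/5)+(48/5))/16³ = 162/25 kN
  M_A = Pab²/L² = 10·(32/5)·(48/5)²/16² = 576/25 kN·m
  R_B = Pa²(a+3b)/L³ = 10·(32/5)²·((32/5)+3·(48/5))/16³ = 88/25 kN
  M_B = -Pa²b/L² = -10·(32/5)²·(48/5)/16² = -384/25 kN·m
Load 2 — point force P=19 kN at a=16/3 m (b=L-a=32/3):
  R_A = Pb²(3a+b)/L³ = 19·(32/3)²·(3·(16/3)+(32/3))/16³ = 380/27 kN
  M_A = Pab²/L² = 19·(16/3)·(32/3)²/16² = 1216/27 kN·m
  R_B = Pa²(a+3b)/L³ = 19·(16/3)²·((16/3)+3·(32/3))/16³ = 133/27 kN
  M_B = -Pa²b/L² = -19·(16/3)²·(32/3)/16² = -608/27 kN·m
Load 3 — uniform load w=6 kN/m over full span:
  R_A = wL/2 = 6·16/2 = 48 kN
  M_A = wL²/12 = 6·16²/12 = 128 kN·m
  R_B = wL/2 = 6·16/2 = 48 kN
  M_B = -wL²/12 = -6·16²/12 = -128 kN·m
Superposition: R_A = 46274/675 kN, M_A = 132352/675 kN·m, R_B = 38101/675 kN, M_B = -111968/675 kN·m

R_A = 46274/675 kN, M_A = 132352/675 kN·m, R_B = 38101/675 kN, M_B = -111968/675 kN·m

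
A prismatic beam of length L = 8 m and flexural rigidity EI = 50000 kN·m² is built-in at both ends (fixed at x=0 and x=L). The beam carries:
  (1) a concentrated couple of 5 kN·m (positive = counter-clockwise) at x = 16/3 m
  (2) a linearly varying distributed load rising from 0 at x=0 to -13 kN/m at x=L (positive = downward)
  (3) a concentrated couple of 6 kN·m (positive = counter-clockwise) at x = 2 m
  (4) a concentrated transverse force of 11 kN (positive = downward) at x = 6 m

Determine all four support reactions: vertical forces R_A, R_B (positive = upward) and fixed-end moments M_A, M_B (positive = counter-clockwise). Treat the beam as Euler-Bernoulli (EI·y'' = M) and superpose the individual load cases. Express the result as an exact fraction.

R_A = -2929/240 kN, M_A = -346/15 kN·m, R_B = -6911/240 kN, M_B = 311/10 kN·m

Load 1 — applied couple M₀=5 kN·m at a=16/3 m (b=L-a=8/3):
  R_A = 6M₀ab/L³ = 6·5·(16/3)·(8/3)/8³ = 5/6 kN
  M_A = M₀b(2a-b)/L² = 5·(8/3)·(2·(16/3)-(8/3))/8² = 5/3 kN·m
  R_B = -6M₀ab/L³ = -6·5·(16/3)·(8/3)/8³ = -5/6 kN
  M_B = M₀a(2b-a)/L² = 5·(16/3)·(2·(8/3)-(16/3))/8² = 0 kN·m
Load 2 — triangular load w₀=-13 kN/m (0→w₀ over full span):
  R_A = 3w₀L/20 = 3·(-13)·8/20 = -78/5 kN
  M_A = w₀L²/30 = (-13)·8²/30 = -416/15 kN·m
  R_B = 7w₀L/20 = 7·(-13)·8/20 = -182/5 kN
  M_B = -w₀L²/20 = -(-13)·8²/20 = 208/5 kN·m
Load 3 — applied couple M₀=6 kN·m at a=2 m (b=L-a=6):
  R_A = 6M₀ab/L³ = 6·6·2·6/8³ = 27/32 kN
  M_A = M₀b(2a-b)/L² = 6·6·(2·2-6)/8² = -9/8 kN·m
  R_B = -6M₀ab/L³ = -6·6·2·6/8³ = -27/32 kN
  M_B = M₀a(2b-a)/L² = 6·2·(2·6-2)/8² = 15/8 kN·m
Load 4 — point force P=11 kN at a=6 m (b=L-a=2):
  R_A = Pb²(3a+b)/L³ = 11·2²·(3·6+2)/8³ = 55/32 kN
  M_A = Pab²/L² = 11·6·2²/8² = 33/8 kN·m
  R_B = Pa²(a+3b)/L³ = 11·6²·(6+3·2)/8³ = 297/32 kN
  M_B = -Pa²b/L² = -11·6²·2/8² = -99/8 kN·m
Superposition: R_A = -2929/240 kN, M_A = -346/15 kN·m, R_B = -6911/240 kN, M_B = 311/10 kN·m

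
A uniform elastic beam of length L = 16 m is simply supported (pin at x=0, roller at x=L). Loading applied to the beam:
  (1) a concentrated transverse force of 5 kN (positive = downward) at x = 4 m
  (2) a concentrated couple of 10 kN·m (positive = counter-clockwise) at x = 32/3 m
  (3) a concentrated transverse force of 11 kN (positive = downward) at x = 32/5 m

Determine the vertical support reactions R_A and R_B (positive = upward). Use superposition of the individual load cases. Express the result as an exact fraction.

R_A = 439/40 kN, R_B = 201/40 kN

Load 1 — point force P=5 kN at a=4 m (b=L-a=12):
  R_A = Pb/L = 5·12/16 = 15/4 kN
  R_B = Pa/L = 5·4/16 = 5/4 kN
Load 2 — applied couple M₀=10 kN·m at a=32/3 m (b=L-a=16/3):
  R_A = M₀/L = 10/16 = 5/8 kN
  R_B = -M₀/L = -10/16 = -5/8 kN
Load 3 — point force P=11 kN at a=32/5 m (b=L-a=48/5):
  R_A = Pb/L = 11·(48/5)/16 = 33/5 kN
  R_B = Pa/L = 11·(32/5)/16 = 22/5 kN
Superposition: R_A = 439/40 kN, R_B = 201/40 kN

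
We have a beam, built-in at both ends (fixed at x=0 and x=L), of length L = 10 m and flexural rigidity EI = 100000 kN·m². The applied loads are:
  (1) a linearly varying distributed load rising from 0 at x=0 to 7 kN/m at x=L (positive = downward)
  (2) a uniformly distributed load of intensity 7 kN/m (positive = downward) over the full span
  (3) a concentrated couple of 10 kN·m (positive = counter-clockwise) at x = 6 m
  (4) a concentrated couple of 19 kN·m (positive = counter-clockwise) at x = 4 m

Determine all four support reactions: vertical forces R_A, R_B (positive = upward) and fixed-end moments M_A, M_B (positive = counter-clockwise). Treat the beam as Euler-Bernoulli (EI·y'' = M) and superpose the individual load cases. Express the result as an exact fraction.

R_A = 12419/250 kN, M_A = 6536/75 kN·m, R_B = 13831/250 kN, M_B = -6454/75 kN·m

Load 1 — triangular load w₀=7 kN/m (0→w₀ over full span):
  R_A = 3w₀L/20 = 3·7·10/20 = 21/2 kN
  M_A = w₀L²/30 = 7·10²/30 = 70/3 kN·m
  R_B = 7w₀L/20 = 7·7·10/20 = 49/2 kN
  M_B = -w₀L²/20 = -7·10²/20 = -35 kN·m
Load 2 — uniform load w=7 kN/m over full span:
  R_A = wL/2 = 7·10/2 = 35 kN
  M_A = wL²/12 = 7·10²/12 = 175/3 kN·m
  R_B = wL/2 = 7·10/2 = 35 kN
  M_B = -wL²/12 = -7·10²/12 = -175/3 kN·m
Load 3 — applied couple M₀=10 kN·m at a=6 m (b=L-a=4):
  R_A = 6M₀ab/L³ = 6·10·6·4/10³ = 36/25 kN
  M_A = M₀b(2a-b)/L² = 10·4·(2·6-4)/10² = 16/5 kN·m
  R_B = -6M₀ab/L³ = -6·10·6·4/10³ = -36/25 kN
  M_B = M₀a(2b-a)/L² = 10·6·(2·4-6)/10² = 6/5 kN·m
Load 4 — applied couple M₀=19 kN·m at a=4 m (b=L-a=6):
  R_A = 6M₀ab/L³ = 6·19·4·6/10³ = 342/125 kN
  M_A = M₀b(2a-b)/L² = 19·6·(2·4-6)/10² = 57/25 kN·m
  R_B = -6M₀ab/L³ = -6·19·4·6/10³ = -342/125 kN
  M_B = M₀a(2b-a)/L² = 19·4·(2·6-4)/10² = 152/25 kN·m
Superposition: R_A = 12419/250 kN, M_A = 6536/75 kN·m, R_B = 13831/250 kN, M_B = -6454/75 kN·m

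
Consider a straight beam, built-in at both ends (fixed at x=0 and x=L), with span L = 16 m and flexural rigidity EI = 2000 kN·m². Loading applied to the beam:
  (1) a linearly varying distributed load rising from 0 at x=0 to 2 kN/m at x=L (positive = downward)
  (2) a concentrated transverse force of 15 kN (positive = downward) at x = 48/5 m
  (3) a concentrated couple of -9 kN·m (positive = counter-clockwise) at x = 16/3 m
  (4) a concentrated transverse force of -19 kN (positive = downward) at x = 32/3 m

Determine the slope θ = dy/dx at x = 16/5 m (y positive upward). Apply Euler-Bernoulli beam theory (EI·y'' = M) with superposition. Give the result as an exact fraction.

θ(16/5) = -36154/2109375 rad

Load 1 — triangular load w₀=2 kN/m (0→w₀ over full span):
  θ_1 = -w₀(2x(L-x)(L-2x)(x+2L)+x²(L-x)²)/(120LEI) = -2·(2·(16/5)·(16-(16/5))·(16-2·(16/5))·((16/5)+2·16)+(16/5)²·(16-(16/5))²)/(120·16·2000) = -3584/234375 rad
Load 2 — point force P=15 kN at a=48/5 m (b=L-a=32/5):
  θ_2 = -Pb²x(2aL-(3a+b)x)/(2L³EI)  [x≤a] = -15·(32/5)²·(16/5)·(2·(48/5)·16-(3·(48/5)+(32/5))·(16/5))/(2·16³·2000) = -1824/78125 rad
Load 3 — applied couple M₀=-9 kN·m at a=16/3 m (b=L-a=32/3):
  θ_3 = (R_Ax²/2 - M_Ax)/EI  [x≤a] with R_A=-3/4, M_A=0 = ((-3/4)·(16/5)²/2 - 0·(16/5))/2000 = -6/3125 rad
Load 4 — point force P=-19 kN at a=32/3 m (b=L-a=16/3):
  θ_4 = -Pb²x(2aL-(3a+b)x)/(2L³EI)  [x≤a] = -(-19)·(16/3)²·(16/5)·(2·(32/3)·16-(3·(32/3)+(16/3))·(16/5))/(2·16³·2000) = 1976/84375 rad
Superposition: θ = Σ θ_i = -36154/2109375 rad ≈ -0.017140 rad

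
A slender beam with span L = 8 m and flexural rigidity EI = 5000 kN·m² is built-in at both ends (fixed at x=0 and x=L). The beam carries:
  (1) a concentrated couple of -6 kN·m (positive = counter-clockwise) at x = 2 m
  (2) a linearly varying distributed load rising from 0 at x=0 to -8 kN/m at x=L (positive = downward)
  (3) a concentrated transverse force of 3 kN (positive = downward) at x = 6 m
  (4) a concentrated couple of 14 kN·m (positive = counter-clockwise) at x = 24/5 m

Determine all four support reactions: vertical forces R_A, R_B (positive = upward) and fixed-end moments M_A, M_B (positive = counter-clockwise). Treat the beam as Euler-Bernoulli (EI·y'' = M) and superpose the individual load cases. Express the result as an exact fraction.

R_A = -1491/200 kN, M_A = -3101/300 kN·m, R_B = -4309/200 kN, M_B = 2203/100 kN·m

Load 1 — applied couple M₀=-6 kN·m at a=2 m (b=L-a=6):
  R_A = 6M₀ab/L³ = 6·(-6)·2·6/8³ = -27/32 kN
  M_A = M₀b(2a-b)/L² = (-6)·6·(2·2-6)/8² = 9/8 kN·m
  R_B = -6M₀ab/L³ = -6·(-6)·2·6/8³ = 27/32 kN
  M_B = M₀a(2b-a)/L² = (-6)·2·(2·6-2)/8² = -15/8 kN·m
Load 2 — triangular load w₀=-8 kN/m (0→w₀ over full span):
  R_A = 3w₀L/20 = 3·(-8)·8/20 = -48/5 kN
  M_A = w₀L²/30 = (-8)·8²/30 = -256/15 kN·m
  R_B = 7w₀L/20 = 7·(-8)·8/20 = -112/5 kN
  M_B = -w₀L²/20 = -(-8)·8²/20 = 128/5 kN·m
Load 3 — point force P=3 kN at a=6 m (b=L-a=2):
  R_A = Pb²(3a+b)/L³ = 3·2²·(3·6+2)/8³ = 15/32 kN
  M_A = Pab²/L² = 3·6·2²/8² = 9/8 kN·m
  R_B = Pa²(a+3b)/L³ = 3·6²·(6+3·2)/8³ = 81/32 kN
  M_B = -Pa²b/L² = -3·6²·2/8² = -27/8 kN·m
Load 4 — applied couple M₀=14 kN·m at a=24/5 m (b=L-a=16/5):
  R_A = 6M₀ab/L³ = 6·14·(24/5)·(16/5)/8³ = 63/25 kN
  M_A = M₀b(2a-b)/L² = 14·(16/5)·(2·(24/5)-(16/5))/8² = 112/25 kN·m
  R_B = -6M₀ab/L³ = -6·14·(24/5)·(16/5)/8³ = -63/25 kN
  M_B = M₀a(2b-a)/L² = 14·(24/5)·(2·(16/5)-(24/5))/8² = 42/25 kN·m
Superposition: R_A = -1491/200 kN, M_A = -3101/300 kN·m, R_B = -4309/200 kN, M_B = 2203/100 kN·m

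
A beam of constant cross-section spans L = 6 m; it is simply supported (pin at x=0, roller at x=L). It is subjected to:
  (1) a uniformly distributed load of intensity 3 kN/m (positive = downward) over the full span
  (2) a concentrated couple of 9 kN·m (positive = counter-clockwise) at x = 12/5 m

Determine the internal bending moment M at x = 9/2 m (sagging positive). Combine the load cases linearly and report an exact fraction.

Load 1 — uniform load w=3 kN/m over full span:
  M_1 = wx(L-x)/2 = 3·(9/2)·(6-(9/2))/2 = 81/8 kN·m
Load 2 — applied couple M₀=9 kN·m at a=12/5 m (b=L-a=18/5):
  M_2 = M₀x/L - M₀  [x>a] = 9·(9/2)/6 - 9 = -9/4 kN·m
Superposition: M = Σ M_i = 63/8 kN·m ≈ 7.875000 kN·m

M(9/2) = 63/8 kN·m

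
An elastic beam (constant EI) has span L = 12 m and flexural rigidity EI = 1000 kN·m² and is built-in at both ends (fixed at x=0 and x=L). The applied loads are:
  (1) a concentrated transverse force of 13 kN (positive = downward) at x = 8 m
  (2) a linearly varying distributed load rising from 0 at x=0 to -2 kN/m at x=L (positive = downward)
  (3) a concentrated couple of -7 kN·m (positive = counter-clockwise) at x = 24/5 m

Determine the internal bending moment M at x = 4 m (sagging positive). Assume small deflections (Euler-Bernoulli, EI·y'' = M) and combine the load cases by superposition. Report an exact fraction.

Load 1 — point force P=13 kN at a=8 m (b=L-a=4):
  M_1 = Pb²(3a+b)x/L³ - Pab²/L²  [x≤a] = 13·4²·(3·8+4)·4/12³ - 13·8·4²/12² = 52/27 kN·m
Load 2 — triangular load w₀=-2 kN/m (0→w₀ over full span):
  M_2 = 3w₀Lx/20 - w₀L²/30 - w₀x³/(6L) = 3·(-2)·12·4/20 - (-2)·12²/30 - (-2)·4³/(6·12) = -136/45 kN·m
Load 3 — applied couple M₀=-7 kN·m at a=24/5 m (b=L-a=36/5):
  M_3 = R_Ax - M_A  [x≤a] with R_A=-21/25, M_A=-21/25 = (-21/25)·4 - (-21/25) = -63/25 kN·m
Superposition: M = Σ M_i = -2441/675 kN·m ≈ -3.616296 kN·m

M(4) = -2441/675 kN·m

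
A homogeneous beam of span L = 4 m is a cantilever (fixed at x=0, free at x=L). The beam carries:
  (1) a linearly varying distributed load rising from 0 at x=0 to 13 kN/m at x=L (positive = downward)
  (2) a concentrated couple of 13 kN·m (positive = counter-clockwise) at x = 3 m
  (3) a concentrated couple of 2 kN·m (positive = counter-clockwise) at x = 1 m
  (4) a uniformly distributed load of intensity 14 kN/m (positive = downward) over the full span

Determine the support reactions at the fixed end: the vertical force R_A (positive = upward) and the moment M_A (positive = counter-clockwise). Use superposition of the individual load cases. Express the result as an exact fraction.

R_A = 82 kN, M_A = 499/3 kN·m

Load 1 — triangular load w₀=13 kN/m (0→w₀ over full span):
  R_A = w₀L/2 = 13·4/2 = 26 kN
  M_A = w₀L²/3 = 13·4²/3 = 208/3 kN·m
Load 2 — applied couple M₀=13 kN·m at a=3 m (b=L-a=1):
  R_A = 0 kN
  M_A = -M₀ = -13 kN·m
Load 3 — applied couple M₀=2 kN·m at a=1 m (b=L-a=3):
  R_A = 0 kN
  M_A = -M₀ = -2 kN·m
Load 4 — uniform load w=14 kN/m over full span:
  R_A = wL = 14·4 = 56 kN
  M_A = wL²/2 = 14·4²/2 = 112 kN·m
Superposition: R_A = 82 kN, M_A = 499/3 kN·m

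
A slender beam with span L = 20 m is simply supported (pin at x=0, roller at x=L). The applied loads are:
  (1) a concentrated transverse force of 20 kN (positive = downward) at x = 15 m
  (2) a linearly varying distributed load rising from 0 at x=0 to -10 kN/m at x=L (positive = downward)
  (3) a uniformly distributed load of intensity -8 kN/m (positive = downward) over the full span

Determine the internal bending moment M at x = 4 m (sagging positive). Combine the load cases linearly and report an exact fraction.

Load 1 — point force P=20 kN at a=15 m (b=L-a=5):
  M_1 = Pbx/L  [x≤a] = 20·5·4/20 = 20 kN·m
Load 2 — triangular load w₀=-10 kN/m (0→w₀ over full span):
  M_2 = w₀Lx/6 - w₀x³/(6L) = (-10)·20·4/6 - (-10)·4³/(6·20) = -128 kN·m
Load 3 — uniform load w=-8 kN/m over full span:
  M_3 = wx(L-x)/2 = (-8)·4·(20-4)/2 = -256 kN·m
Superposition: M = Σ M_i = -364 kN·m ≈ -364.000000 kN·m

M(4) = -364 kN·m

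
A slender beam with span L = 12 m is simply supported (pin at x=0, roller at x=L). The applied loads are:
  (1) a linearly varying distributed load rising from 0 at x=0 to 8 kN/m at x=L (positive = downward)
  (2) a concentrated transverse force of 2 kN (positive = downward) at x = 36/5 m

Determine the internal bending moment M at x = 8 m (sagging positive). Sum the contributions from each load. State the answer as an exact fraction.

M(8) = 3416/45 kN·m

Load 1 — triangular load w₀=8 kN/m (0→w₀ over full span):
  M_1 = w₀Lx/6 - w₀x³/(6L) = 8·12·8/6 - 8·8³/(6·12) = 640/9 kN·m
Load 2 — point force P=2 kN at a=36/5 m (b=L-a=24/5):
  M_2 = Pa(L-x)/L  [x>a] = 2·(36/5)·(12-8)/12 = 24/5 kN·m
Superposition: M = Σ M_i = 3416/45 kN·m ≈ 75.911111 kN·m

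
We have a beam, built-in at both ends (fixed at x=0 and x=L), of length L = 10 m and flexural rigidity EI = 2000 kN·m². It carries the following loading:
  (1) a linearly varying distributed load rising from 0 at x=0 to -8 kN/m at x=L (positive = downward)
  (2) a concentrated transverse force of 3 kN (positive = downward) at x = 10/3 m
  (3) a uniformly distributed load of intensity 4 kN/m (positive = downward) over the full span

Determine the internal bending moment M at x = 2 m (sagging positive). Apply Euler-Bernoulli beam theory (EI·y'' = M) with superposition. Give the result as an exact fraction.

M(2) = 12/5 kN·m

Load 1 — triangular load w₀=-8 kN/m (0→w₀ over full span):
  M_1 = 3w₀Lx/20 - w₀L²/30 - w₀x³/(6L) = 3·(-8)·10·2/20 - (-8)·10²/30 - (-8)·2³/(6·10) = 56/15 kN·m
Load 2 — point force P=3 kN at a=10/3 m (b=L-a=20/3):
  M_2 = Pb²(3a+b)x/L³ - Pab²/L²  [x≤a] = 3·(20/3)²·(3·(10/3)+(20/3))·2/10³ - 3·(10/3)·(20/3)²/10² = 0 kN·m
Load 3 — uniform load w=4 kN/m over full span:
  M_3 = wLx/2 - wL²/12 - wx²/2 = 4·10·2/2 - 4·10²/12 - 4·2²/2 = -4/3 kN·m
Superposition: M = Σ M_i = 12/5 kN·m ≈ 2.400000 kN·m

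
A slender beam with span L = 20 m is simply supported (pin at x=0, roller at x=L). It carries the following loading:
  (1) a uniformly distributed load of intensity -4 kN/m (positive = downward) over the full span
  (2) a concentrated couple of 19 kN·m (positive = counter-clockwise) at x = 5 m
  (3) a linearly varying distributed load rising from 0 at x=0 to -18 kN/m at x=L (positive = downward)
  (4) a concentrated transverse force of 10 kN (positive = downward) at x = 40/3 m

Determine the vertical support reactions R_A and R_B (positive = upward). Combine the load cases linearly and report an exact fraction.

Load 1 — uniform load w=-4 kN/m over full span:
  R_A = wL/2 = (-4)·20/2 = -40 kN
  R_B = wL/2 = (-4)·20/2 = -40 kN
Load 2 — applied couple M₀=19 kN·m at a=5 m (b=L-a=15):
  R_A = M₀/L = 19/20 kN
  R_B = -M₀/L = -19/20 kN
Load 3 — triangular load w₀=-18 kN/m (0→w₀ over full span):
  R_A = w₀L/6 = (-18)·20/6 = -60 kN
  R_B = w₀L/3 = (-18)·20/3 = -120 kN
Load 4 — point force P=10 kN at a=40/3 m (b=L-a=20/3):
  R_A = Pb/L = 10·(20/3)/20 = 10/3 kN
  R_B = Pa/L = 10·(40/3)/20 = 20/3 kN
Superposition: R_A = -5743/60 kN, R_B = -9257/60 kN

R_A = -5743/60 kN, R_B = -9257/60 kN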